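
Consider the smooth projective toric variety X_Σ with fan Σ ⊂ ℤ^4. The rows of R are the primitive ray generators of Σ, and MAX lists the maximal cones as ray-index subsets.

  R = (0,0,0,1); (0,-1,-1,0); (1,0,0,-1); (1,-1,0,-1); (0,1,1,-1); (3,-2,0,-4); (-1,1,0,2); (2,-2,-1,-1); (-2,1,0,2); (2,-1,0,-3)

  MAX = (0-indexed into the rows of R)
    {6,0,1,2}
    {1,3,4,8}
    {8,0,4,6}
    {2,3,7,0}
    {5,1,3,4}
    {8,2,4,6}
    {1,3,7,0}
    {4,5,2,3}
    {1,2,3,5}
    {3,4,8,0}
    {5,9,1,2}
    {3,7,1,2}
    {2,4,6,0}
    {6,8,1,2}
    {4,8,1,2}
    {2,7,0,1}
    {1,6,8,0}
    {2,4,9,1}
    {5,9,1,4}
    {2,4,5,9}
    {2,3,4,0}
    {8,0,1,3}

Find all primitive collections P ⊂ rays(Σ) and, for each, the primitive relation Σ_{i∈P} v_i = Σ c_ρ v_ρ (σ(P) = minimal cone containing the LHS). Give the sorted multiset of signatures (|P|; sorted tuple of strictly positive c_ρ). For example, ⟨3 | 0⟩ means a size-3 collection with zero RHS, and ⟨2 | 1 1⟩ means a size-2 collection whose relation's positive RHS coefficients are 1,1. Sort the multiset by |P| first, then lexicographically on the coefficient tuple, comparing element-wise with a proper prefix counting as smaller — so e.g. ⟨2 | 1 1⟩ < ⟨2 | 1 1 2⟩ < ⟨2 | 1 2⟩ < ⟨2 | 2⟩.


The 20 primitive collections of Σ (r=10, n=4):

  {3,6}:  v_{3} + v_{6} = v_{0}  so sig = ⟨2 | 1⟩
  {3,9}:  v_{3} + v_{9} = v_{5}  so sig = ⟨2 | 1⟩
  {6,9}:  v_{6} + v_{9} = v_{2}  so sig = ⟨2 | 1⟩
  {0,9}:  v_{0} + v_{9} = v_{2} + v_{3}  so sig = ⟨2 | 1 1⟩
  {4,7}:  v_{4} + v_{7} = v_{2} + v_{3}  so sig = ⟨2 | 1 1⟩
  {5,6}:  v_{5} + v_{6} = v_{2} + v_{3}  so sig = ⟨2 | 1 1⟩
  {7,8}:  v_{7} + v_{8} = v_{0} + v_{1}  so sig = ⟨2 | 1 1⟩
  {8,9}:  v_{8} + v_{9} = v_{1} + v_{4}  so sig = ⟨2 | 1 1⟩
  {5,8}:  v_{5} + v_{8} = v_{1} + v_{3} + v_{4}  so sig = ⟨2 | 1 1 1⟩
  {6,7}:  v_{6} + v_{7} = 2·v_{0} + v_{1} + v_{2}  so sig = ⟨2 | 1 1 2⟩
  {0,5}:  v_{0} + v_{5} = v_{2} + 2·v_{3}  so sig = ⟨2 | 1 2⟩
  {7,9}:  v_{7} + v_{9} = v_{1} + 2·v_{2} + 2·v_{3}  so sig = ⟨2 | 1 2 2⟩
  {5,7}:  v_{5} + v_{7} = v_{1} + 2·v_{2} + 3·v_{3}  so sig = ⟨2 | 1 2 3⟩
  {0,1,4}:  v_{0} + v_{1} + v_{4} = 0  so sig = ⟨3 | 0⟩
  {2,3,8}:  v_{2} + v_{3} + v_{8} = 0  so sig = ⟨3 | 0⟩
  {0,2,8}:  v_{0} + v_{2} + v_{8} = v_{6}  so sig = ⟨3 | 1⟩
  {1,4,6}:  v_{1} + v_{4} + v_{6} = v_{2} + v_{8}  so sig = ⟨3 | 1 1⟩
  {0,1,2,3}:  v_{0} + v_{1} + v_{2} + v_{3} = v_{7}  so sig = ⟨4 | 1⟩
  {1,2,3,4}:  v_{1} + v_{2} + v_{3} + v_{4} = v_{9}  so sig = ⟨4 | 1⟩
  {1,2,4,5}:  v_{1} + v_{2} + v_{4} + v_{5} = 2·v_{9}  so sig = ⟨4 | 2⟩

Sorted signature multiset PRS(X):
{ ⟨2 | 1⟩ ×3,  ⟨2 | 1 1⟩ ×5,  ⟨2 | 1 1 1⟩,  ⟨2 | 1 1 2⟩,  ⟨2 | 1 2⟩,  ⟨2 | 1 2 2⟩,  ⟨2 | 1 2 3⟩,  ⟨3 | 0⟩ ×2,  ⟨3 | 1⟩,  ⟨3 | 1 1⟩,  ⟨4 | 1⟩ ×2,  ⟨4 | 2⟩ }


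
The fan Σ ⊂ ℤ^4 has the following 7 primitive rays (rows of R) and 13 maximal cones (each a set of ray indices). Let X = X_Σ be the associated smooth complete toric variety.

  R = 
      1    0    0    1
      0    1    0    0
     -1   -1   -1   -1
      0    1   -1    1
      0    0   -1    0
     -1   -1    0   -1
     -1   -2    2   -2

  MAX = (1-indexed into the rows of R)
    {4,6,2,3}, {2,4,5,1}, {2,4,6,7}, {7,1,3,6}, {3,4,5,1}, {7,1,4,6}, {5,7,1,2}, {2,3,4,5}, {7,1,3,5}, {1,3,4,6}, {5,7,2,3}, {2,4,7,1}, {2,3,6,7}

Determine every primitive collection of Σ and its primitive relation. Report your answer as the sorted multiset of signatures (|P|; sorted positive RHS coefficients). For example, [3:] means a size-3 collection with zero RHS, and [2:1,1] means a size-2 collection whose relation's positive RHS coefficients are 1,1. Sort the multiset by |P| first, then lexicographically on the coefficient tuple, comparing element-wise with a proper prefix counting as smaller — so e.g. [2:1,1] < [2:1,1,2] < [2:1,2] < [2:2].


Primitive collections (5):

  {5,6}:  v_{5} + v_{6} = v_{3} — sig = [2:1]
  {1,2,6}:  v_{1} + v_{2} + v_{6} = 0 — sig = [3:]
  {1,2,3}:  v_{1} + v_{2} + v_{3} = v_{5} — sig = [3:1]
  {4,5,7}:  v_{4} + v_{5} + v_{7} = v_{6} — sig = [3:1]
  {3,4,7}:  v_{3} + v_{4} + v_{7} = 2·v_{6} — sig = [3:2]

Signatures (|P|; sorted positive RHS coefficients), sorted:
[[2:1], [3:], [3:1], [3:1], [3:2]]


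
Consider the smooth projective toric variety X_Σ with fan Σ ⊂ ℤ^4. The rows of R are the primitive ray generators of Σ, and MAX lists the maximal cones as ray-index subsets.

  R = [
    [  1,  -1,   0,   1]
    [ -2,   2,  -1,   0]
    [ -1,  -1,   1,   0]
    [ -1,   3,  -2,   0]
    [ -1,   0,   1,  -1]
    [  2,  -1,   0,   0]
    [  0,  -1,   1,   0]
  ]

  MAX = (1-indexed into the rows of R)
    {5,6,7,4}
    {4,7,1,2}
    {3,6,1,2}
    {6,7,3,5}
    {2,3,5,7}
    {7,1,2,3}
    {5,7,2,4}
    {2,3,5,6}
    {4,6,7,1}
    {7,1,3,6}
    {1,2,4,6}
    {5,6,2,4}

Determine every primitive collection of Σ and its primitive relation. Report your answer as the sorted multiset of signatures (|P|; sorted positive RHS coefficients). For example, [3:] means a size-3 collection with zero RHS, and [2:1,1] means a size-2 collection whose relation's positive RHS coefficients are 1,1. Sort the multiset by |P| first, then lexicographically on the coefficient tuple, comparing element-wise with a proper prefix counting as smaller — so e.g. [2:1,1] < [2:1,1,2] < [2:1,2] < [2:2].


3 collections generate NE(X_Σ); each relation:

  P={1,5}:  v_{1} + v_{5} = v_{7} — sig = [2:1]
  P={3,4}:  v_{3} + v_{4} = v_{2} — sig = [2:1]
  P={2,6,7}:  v_{2} + v_{6} + v_{7} = 0 — sig = [3:]

Sorted signature multiset PRS(X):
    |P|=2: 2 collections, coeffs (1), (1)
    |P|=3: 1 collection, coeffs ()


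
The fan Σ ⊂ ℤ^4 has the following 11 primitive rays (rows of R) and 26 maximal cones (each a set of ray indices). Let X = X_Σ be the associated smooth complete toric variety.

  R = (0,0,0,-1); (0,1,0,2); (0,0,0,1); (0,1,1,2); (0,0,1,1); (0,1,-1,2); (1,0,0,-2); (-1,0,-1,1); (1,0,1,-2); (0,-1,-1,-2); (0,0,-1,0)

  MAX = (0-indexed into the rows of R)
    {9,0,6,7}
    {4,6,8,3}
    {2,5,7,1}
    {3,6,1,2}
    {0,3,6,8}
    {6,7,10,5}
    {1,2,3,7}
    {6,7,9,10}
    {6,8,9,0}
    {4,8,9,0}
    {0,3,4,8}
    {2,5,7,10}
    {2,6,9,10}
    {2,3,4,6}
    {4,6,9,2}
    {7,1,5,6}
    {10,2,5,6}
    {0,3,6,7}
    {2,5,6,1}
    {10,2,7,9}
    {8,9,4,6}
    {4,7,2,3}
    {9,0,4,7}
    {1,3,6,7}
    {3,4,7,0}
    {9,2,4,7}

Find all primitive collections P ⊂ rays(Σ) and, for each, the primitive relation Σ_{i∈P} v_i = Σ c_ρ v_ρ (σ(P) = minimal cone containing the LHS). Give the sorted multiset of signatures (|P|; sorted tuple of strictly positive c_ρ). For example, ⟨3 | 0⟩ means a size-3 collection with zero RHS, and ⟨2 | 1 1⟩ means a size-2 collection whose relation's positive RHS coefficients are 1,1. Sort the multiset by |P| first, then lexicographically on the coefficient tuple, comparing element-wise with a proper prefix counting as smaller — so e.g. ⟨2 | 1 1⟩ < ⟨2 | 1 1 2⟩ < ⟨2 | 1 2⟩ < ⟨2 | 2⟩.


|primitive collections| = 21. Relations:

  P={0,2}:  v_{0} + v_{2} = 0  ⟹  sig = ⟨2 | 0⟩
  P={3,9}:  v_{3} + v_{9} = 0  ⟹  sig = ⟨2 | 0⟩
  P={1,9}:  v_{1} + v_{9} = v_{10}  ⟹  sig = ⟨2 | 1⟩
  P={1,10}:  v_{1} + v_{10} = v_{5}  ⟹  sig = ⟨2 | 1⟩
  P={3,10}:  v_{3} + v_{10} = v_{1}  ⟹  sig = ⟨2 | 1⟩
  P={4,10}:  v_{4} + v_{10} = v_{2}  ⟹  sig = ⟨2 | 1⟩
  P={7,8}:  v_{7} + v_{8} = v_{0}  ⟹  sig = ⟨2 | 1⟩
  P={8,10}:  v_{8} + v_{10} = v_{6}  ⟹  sig = ⟨2 | 1⟩
  P={0,10}:  v_{0} + v_{10} = v_{6} + v_{7}  ⟹  sig = ⟨2 | 1 1⟩
  P={1,4}:  v_{1} + v_{4} = v_{2} + v_{3}  ⟹  sig = ⟨2 | 1 1⟩
  P={1,8}:  v_{1} + v_{8} = v_{3} + v_{6}  ⟹  sig = ⟨2 | 1 1⟩
  P={2,8}:  v_{2} + v_{8} = v_{4} + v_{6}  ⟹  sig = ⟨2 | 1 1⟩
  P={4,5}:  v_{4} + v_{5} = v_{1} + v_{2}  ⟹  sig = ⟨2 | 1 1⟩
  P={5,8}:  v_{5} + v_{8} = v_{1} + v_{6}  ⟹  sig = ⟨2 | 1 1⟩
  P={0,1}:  v_{0} + v_{1} = v_{3} + v_{6} + v_{7}  ⟹  sig = ⟨2 | 1 1 1⟩
  P={0,5}:  v_{0} + v_{5} = v_{1} + v_{6} + v_{7}  ⟹  sig = ⟨2 | 1 1 1⟩
  P={3,5}:  v_{3} + v_{5} = 2·v_{1}  ⟹  sig = ⟨2 | 2⟩
  P={5,9}:  v_{5} + v_{9} = 2·v_{10}  ⟹  sig = ⟨2 | 2⟩
  P={4,6,7}:  v_{4} + v_{6} + v_{7} = 0  ⟹  sig = ⟨3 | 0⟩
  P={0,4,6}:  v_{0} + v_{4} + v_{6} = v_{8}  ⟹  sig = ⟨3 | 1⟩
  P={2,6,7}:  v_{2} + v_{6} + v_{7} = v_{10}  ⟹  sig = ⟨3 | 1⟩

so the primitive-relation signature multiset is
    ⟨2 | 0⟩
    ⟨2 | 0⟩
    ⟨2 | 1⟩
    ⟨2 | 1⟩
    ⟨2 | 1⟩
    ⟨2 | 1⟩
    ⟨2 | 1⟩
    ⟨2 | 1⟩
    ⟨2 | 1 1⟩
    ⟨2 | 1 1⟩
    ⟨2 | 1 1⟩
    ⟨2 | 1 1⟩
    ⟨2 | 1 1⟩
    ⟨2 | 1 1⟩
    ⟨2 | 1 1 1⟩
    ⟨2 | 1 1 1⟩
    ⟨2 | 2⟩
    ⟨2 | 2⟩
    ⟨3 | 0⟩
    ⟨3 | 1⟩
    ⟨3 | 1⟩


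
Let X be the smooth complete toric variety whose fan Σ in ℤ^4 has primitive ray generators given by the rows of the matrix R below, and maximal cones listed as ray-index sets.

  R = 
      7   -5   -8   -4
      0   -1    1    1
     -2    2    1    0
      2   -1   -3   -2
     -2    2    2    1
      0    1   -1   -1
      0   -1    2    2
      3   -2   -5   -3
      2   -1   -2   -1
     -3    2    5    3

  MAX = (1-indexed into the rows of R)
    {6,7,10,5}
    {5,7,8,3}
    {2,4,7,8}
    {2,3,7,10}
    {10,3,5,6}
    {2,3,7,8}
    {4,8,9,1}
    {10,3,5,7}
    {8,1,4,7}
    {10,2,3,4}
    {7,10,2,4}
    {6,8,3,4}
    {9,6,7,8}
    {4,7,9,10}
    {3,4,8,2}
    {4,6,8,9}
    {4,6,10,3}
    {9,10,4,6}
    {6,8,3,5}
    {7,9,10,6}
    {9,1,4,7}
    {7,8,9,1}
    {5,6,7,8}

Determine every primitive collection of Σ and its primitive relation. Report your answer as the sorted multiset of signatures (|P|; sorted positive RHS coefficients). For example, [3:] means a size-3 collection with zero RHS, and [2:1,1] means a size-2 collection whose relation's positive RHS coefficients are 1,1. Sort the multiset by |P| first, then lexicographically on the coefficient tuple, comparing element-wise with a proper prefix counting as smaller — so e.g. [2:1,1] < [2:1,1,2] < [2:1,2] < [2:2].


Primitive collections (16):

  • {2,6}:  v_{2} + v_{6} = 0 — sig = [2:]
  • {8,10}:  v_{8} + v_{10} = 0 — sig = [2:]
  • {3,9}:  v_{3} + v_{9} = v_{6} — sig = [2:1]
  • {4,5}:  v_{4} + v_{5} = v_{6} — sig = [2:1]
  • {1,3}:  v_{1} + v_{3} = v_{8} + v_{9} — sig = [2:1,1]
  • {2,5}:  v_{2} + v_{5} = v_{3} + v_{7} — sig = [2:1,1]
  • {2,9}:  v_{2} + v_{9} = v_{4} + v_{7} — sig = [2:1,1]
  • {1,10}:  v_{1} + v_{10} = v_{4} + v_{7} + v_{9} — sig = [2:1,1,1]
  • {1,5}:  v_{1} + v_{5} = v_{6} + v_{7} + v_{8} + v_{9} — sig = [2:1,1,1,1]
  • {1,6}:  v_{1} + v_{6} = v_{8} + 2·v_{9} — sig = [2:1,2]
  • {5,9}:  v_{5} + v_{9} = 2·v_{6} + v_{7} — sig = [2:1,2]
  • {1,2}:  v_{1} + v_{2} = 2·v_{4} + 2·v_{7} + v_{8} — sig = [2:1,2,2]
  • {3,4,7}:  v_{3} + v_{4} + v_{7} = 0 — sig = [3:]
  • {3,6,7}:  v_{3} + v_{6} + v_{7} = v_{5} — sig = [3:1]
  • {4,6,7}:  v_{4} + v_{6} + v_{7} = v_{9} — sig = [3:1]
  • {4,7,8,9}:  v_{4} + v_{7} + v_{8} + v_{9} = v_{1} — sig = [4:1]

Hence PRS(X_Σ) =
    |P|=2: 12 collections, coeffs (), (), (1), (1), (1,1), (1,1), (1,1), (1,1,1), (1,1,1,1), (1,2), (1,2), (1,2,2)
    |P|=3: 3 collections, coeffs (), (1), (1)
    |P|=4: 1 collection, coeffs (1)


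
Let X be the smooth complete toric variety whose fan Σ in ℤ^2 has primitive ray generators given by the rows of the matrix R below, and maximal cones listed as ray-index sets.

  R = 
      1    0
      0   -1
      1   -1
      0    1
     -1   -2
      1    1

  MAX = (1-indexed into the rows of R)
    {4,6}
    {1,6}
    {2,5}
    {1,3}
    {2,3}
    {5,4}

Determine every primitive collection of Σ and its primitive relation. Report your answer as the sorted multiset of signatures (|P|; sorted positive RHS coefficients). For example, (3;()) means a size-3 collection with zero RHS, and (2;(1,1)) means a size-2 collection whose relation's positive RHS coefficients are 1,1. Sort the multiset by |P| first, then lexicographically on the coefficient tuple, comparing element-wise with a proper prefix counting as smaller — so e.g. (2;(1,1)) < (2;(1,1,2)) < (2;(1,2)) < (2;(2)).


Σ has 9 primitive collections:

  • {2,4}:  v_{2} + v_{4} = 0  so sig = (2;())
  • {1,2}:  v_{1} + v_{2} = v_{3}  so sig = (2;(1))
  • {1,4}:  v_{1} + v_{4} = v_{6}  so sig = (2;(1))
  • {2,6}:  v_{2} + v_{6} = v_{1}  so sig = (2;(1))
  • {3,4}:  v_{3} + v_{4} = v_{1}  so sig = (2;(1))
  • {5,6}:  v_{5} + v_{6} = v_{2}  so sig = (2;(1))
  • {1,5}:  v_{1} + v_{5} = 2·v_{2}  so sig = (2;(2))
  • {3,6}:  v_{3} + v_{6} = 2·v_{1}  so sig = (2;(2))
  • {3,5}:  v_{3} + v_{5} = 3·v_{2}  so sig = (2;(3))

Signatures (|P|; sorted positive RHS coefficients), sorted:
    (2;())
    (2;(1))
    (2;(1))
    (2;(1))
    (2;(1))
    (2;(1))
    (2;(2))
    (2;(2))
    (2;(3))


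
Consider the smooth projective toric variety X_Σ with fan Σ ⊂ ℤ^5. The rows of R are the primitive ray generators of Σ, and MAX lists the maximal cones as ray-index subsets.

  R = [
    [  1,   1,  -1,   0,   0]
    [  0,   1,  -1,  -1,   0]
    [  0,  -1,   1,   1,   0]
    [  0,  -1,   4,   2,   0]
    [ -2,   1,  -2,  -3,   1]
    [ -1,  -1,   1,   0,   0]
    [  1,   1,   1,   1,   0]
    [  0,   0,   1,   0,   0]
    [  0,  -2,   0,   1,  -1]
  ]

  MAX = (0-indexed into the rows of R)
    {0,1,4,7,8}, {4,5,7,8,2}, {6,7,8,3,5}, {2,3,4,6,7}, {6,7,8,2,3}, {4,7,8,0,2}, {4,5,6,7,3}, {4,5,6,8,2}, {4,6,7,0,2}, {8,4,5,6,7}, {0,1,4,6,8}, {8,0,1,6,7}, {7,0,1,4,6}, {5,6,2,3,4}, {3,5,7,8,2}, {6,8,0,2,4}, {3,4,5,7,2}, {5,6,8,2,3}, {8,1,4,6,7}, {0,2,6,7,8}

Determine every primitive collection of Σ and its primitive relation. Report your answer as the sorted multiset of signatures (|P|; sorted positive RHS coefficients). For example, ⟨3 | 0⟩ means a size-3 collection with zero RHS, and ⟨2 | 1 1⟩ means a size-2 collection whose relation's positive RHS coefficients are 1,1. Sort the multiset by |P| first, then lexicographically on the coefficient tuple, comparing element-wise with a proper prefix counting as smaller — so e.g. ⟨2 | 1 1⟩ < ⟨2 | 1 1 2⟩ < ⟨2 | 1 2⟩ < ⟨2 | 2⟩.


Minimal non-faces — 9 found among 9 rays, 20 max cones:

  P={0,5}:  v_{0} + v_{5} = 0  →  sig = ⟨2 | 0⟩
  P={1,2}:  v_{1} + v_{2} = 0  →  sig = ⟨2 | 0⟩
  P={0,3}:  v_{0} + v_{3} = v_{2} + v_{6} + v_{7}  →  sig = ⟨2 | 1 1 1⟩
  P={1,3}:  v_{1} + v_{3} = v_{5} + v_{6} + v_{7}  →  sig = ⟨2 | 1 1 1⟩
  P={1,5}:  v_{1} + v_{5} = v_{4} + v_{6} + v_{7} + v_{8}  →  sig = ⟨2 | 1 1 1 1⟩
  P={3,4,8}:  v_{3} + v_{4} + v_{8} = 2·v_{5}  →  sig = ⟨3 | 2⟩
  P={2,5,6,7}:  v_{2} + v_{5} + v_{6} + v_{7} = v_{3}  →  sig = ⟨4 | 1⟩
  P={0,4,6,7,8}:  v_{0} + v_{4} + v_{6} + v_{7} + v_{8} = v_{1}  →  sig = ⟨5 | 1⟩
  P={2,4,6,7,8}:  v_{2} + v_{4} + v_{6} + v_{7} + v_{8} = v_{5}  →  sig = ⟨5 | 1⟩

Signatures (|P|; sorted positive RHS coefficients), sorted:
[⟨2 | 0⟩, ⟨2 | 0⟩, ⟨2 | 1 1 1⟩, ⟨2 | 1 1 1⟩, ⟨2 | 1 1 1 1⟩, ⟨3 | 2⟩, ⟨4 | 1⟩, ⟨5 | 1⟩, ⟨5 | 1⟩]


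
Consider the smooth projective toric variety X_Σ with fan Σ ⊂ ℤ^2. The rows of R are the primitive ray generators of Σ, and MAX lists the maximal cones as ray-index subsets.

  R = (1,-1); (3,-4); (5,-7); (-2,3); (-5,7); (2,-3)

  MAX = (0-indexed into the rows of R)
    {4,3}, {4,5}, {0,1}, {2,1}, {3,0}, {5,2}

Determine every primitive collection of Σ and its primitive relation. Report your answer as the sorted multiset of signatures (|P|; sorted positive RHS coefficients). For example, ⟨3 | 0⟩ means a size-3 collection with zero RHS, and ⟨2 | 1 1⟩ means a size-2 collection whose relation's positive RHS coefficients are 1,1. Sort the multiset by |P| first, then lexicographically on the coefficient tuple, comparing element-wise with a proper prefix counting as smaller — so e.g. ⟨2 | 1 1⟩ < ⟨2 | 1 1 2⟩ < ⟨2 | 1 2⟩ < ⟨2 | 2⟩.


The 9 primitive collections of Σ (r=6, n=2):

  {2,4}:  v_{2} + v_{4} = 0 — sig = ⟨2 | 0⟩
  {3,5}:  v_{3} + v_{5} = 0 — sig = ⟨2 | 0⟩
  {0,5}:  v_{0} + v_{5} = v_{1} — sig = ⟨2 | 1⟩
  {1,3}:  v_{1} + v_{3} = v_{0} — sig = ⟨2 | 1⟩
  {1,4}:  v_{1} + v_{4} = v_{3} — sig = ⟨2 | 1⟩
  {1,5}:  v_{1} + v_{5} = v_{2} — sig = ⟨2 | 1⟩
  {2,3}:  v_{2} + v_{3} = v_{1} — sig = ⟨2 | 1⟩
  {0,2}:  v_{0} + v_{2} = 2·v_{1} — sig = ⟨2 | 2⟩
  {0,4}:  v_{0} + v_{4} = 2·v_{3} — sig = ⟨2 | 2⟩

Hence PRS(X_Σ) =
{ ⟨2 | 0⟩ ×2,  ⟨2 | 1⟩ ×5,  ⟨2 | 2⟩ ×2 }


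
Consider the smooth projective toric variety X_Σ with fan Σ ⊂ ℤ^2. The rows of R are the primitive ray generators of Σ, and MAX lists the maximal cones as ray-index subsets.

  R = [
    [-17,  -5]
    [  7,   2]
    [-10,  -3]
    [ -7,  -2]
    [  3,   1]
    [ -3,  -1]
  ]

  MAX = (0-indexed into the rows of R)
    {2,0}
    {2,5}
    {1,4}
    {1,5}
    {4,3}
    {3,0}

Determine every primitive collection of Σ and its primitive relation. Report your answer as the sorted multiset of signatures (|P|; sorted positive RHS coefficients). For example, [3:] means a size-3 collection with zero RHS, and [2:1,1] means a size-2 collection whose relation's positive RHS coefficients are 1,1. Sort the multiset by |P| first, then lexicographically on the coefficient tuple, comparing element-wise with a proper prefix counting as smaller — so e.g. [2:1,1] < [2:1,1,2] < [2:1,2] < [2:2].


Primitive collections (9):

  P={1,3}:  v_{1} + v_{3} = 0  ⇒ sig = [2:]
  P={4,5}:  v_{4} + v_{5} = 0  ⇒ sig = [2:]
  P={0,1}:  v_{0} + v_{1} = v_{2}  ⇒ sig = [2:1]
  P={1,2}:  v_{1} + v_{2} = v_{5}  ⇒ sig = [2:1]
  P={2,3}:  v_{2} + v_{3} = v_{0}  ⇒ sig = [2:1]
  P={2,4}:  v_{2} + v_{4} = v_{3}  ⇒ sig = [2:1]
  P={3,5}:  v_{3} + v_{5} = v_{2}  ⇒ sig = [2:1]
  P={0,4}:  v_{0} + v_{4} = 2·v_{3}  ⇒ sig = [2:2]
  P={0,5}:  v_{0} + v_{5} = 2·v_{2}  ⇒ sig = [2:2]

Sorted signature multiset PRS(X):
[[2:], [2:], [2:1], [2:1], [2:1], [2:1], [2:1], [2:2], [2:2]]


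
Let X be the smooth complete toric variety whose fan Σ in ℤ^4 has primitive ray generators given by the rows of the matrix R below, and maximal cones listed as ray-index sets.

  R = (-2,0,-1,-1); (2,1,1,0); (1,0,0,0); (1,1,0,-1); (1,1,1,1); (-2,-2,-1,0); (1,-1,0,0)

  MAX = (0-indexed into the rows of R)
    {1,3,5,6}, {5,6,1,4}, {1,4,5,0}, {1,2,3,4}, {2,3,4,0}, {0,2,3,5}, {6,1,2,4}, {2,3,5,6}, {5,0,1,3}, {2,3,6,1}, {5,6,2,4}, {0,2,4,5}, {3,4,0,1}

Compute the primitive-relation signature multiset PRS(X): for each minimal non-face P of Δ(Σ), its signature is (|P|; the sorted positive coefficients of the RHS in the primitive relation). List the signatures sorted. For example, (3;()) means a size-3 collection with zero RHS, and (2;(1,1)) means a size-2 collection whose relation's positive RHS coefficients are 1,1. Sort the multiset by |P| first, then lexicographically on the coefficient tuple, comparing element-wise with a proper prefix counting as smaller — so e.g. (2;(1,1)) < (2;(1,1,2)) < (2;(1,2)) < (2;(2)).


Σ has 5 primitive collections:

  P={0,6}:  v_{0} + v_{6} = v_{3} + v_{5}  ⇒ sig = (2;(1,1))
  P={3,4,5}:  v_{3} + v_{4} + v_{5} = 0  ⇒ sig = (3;())
  P={0,1,2}:  v_{0} + v_{1} + v_{2} = v_{3}  ⇒ sig = (3;(1))
  P={1,2,5}:  v_{1} + v_{2} + v_{5} = v_{6}  ⇒ sig = (3;(1))
  P={3,4,6}:  v_{3} + v_{4} + v_{6} = v_{1} + v_{2}  ⇒ sig = (3;(1,1))

so the primitive-relation signature multiset is
    |P|=2: 1 collection, coeffs (1,1)
    |P|=3: 4 collections, coeffs (), (1), (1), (1,1)


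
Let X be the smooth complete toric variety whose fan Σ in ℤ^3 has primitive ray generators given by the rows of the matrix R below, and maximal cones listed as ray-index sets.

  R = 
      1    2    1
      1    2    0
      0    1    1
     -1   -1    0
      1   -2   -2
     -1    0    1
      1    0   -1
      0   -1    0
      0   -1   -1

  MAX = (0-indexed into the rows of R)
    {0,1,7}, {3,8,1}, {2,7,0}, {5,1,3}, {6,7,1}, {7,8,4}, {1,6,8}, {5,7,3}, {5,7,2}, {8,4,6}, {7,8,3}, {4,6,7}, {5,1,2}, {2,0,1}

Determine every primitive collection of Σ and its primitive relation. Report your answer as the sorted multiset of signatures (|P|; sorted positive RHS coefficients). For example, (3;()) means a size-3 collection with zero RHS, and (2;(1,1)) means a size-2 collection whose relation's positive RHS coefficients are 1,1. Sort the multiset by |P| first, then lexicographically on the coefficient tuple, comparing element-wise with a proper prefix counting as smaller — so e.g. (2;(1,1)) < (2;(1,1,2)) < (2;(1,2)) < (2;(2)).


|primitive collections| = 20. Relations:

  P = {2,8}:  v_{2} + v_{8} = 0  →  sig = (2;())
  P = {5,6}:  v_{5} + v_{6} = 0  →  sig = (2;())
  P = {0,3}:  v_{0} + v_{3} = v_{2}  →  sig = (2;(1))
  P = {2,3}:  v_{2} + v_{3} = v_{5}  →  sig = (2;(1))
  P = {3,6}:  v_{3} + v_{6} = v_{8}  →  sig = (2;(1))
  P = {5,8}:  v_{5} + v_{8} = v_{3}  →  sig = (2;(1))
  P = {0,8}:  v_{0} + v_{8} = v_{1} + v_{7}  →  sig = (2;(1,1))
  P = {2,4}:  v_{2} + v_{4} = v_{6} + v_{7}  →  sig = (2;(1,1))
  P = {2,6}:  v_{2} + v_{6} = v_{1} + v_{7}  →  sig = (2;(1,1))
  P = {4,5}:  v_{4} + v_{5} = v_{7} + v_{8}  →  sig = (2;(1,1))
  P = {0,4}:  v_{0} + v_{4} = v_{1} + v_{6} + 2·v_{7}  →  sig = (2;(1,1,2))
  P = {3,4}:  v_{3} + v_{4} = v_{7} + 2·v_{8}  →  sig = (2;(1,2))
  P = {0,5}:  v_{0} + v_{5} = 2·v_{2}  →  sig = (2;(2))
  P = {1,4}:  v_{1} + v_{4} = 2·v_{6}  →  sig = (2;(2))
  P = {0,6}:  v_{0} + v_{6} = 2·v_{1} + 2·v_{7}  →  sig = (2;(2,2))
  P = {1,3,7}:  v_{1} + v_{3} + v_{7} = 0  →  sig = (3;())
  P = {1,2,7}:  v_{1} + v_{2} + v_{7} = v_{0}  →  sig = (3;(1))
  P = {1,5,7}:  v_{1} + v_{5} + v_{7} = v_{2}  →  sig = (3;(1))
  P = {1,7,8}:  v_{1} + v_{7} + v_{8} = v_{6}  →  sig = (3;(1))
  P = {6,7,8}:  v_{6} + v_{7} + v_{8} = v_{4}  →  sig = (3;(1))

Sorted signature multiset PRS(X):
    |P|=2: 15 collections, coeffs (), (), (1), (1), (1), (1), (1,1), (1,1), (1,1), (1,1), (1,1,2), (1,2), (2), (2), (2,2)
    |P|=3: 5 collections, coeffs (), (1), (1), (1), (1)


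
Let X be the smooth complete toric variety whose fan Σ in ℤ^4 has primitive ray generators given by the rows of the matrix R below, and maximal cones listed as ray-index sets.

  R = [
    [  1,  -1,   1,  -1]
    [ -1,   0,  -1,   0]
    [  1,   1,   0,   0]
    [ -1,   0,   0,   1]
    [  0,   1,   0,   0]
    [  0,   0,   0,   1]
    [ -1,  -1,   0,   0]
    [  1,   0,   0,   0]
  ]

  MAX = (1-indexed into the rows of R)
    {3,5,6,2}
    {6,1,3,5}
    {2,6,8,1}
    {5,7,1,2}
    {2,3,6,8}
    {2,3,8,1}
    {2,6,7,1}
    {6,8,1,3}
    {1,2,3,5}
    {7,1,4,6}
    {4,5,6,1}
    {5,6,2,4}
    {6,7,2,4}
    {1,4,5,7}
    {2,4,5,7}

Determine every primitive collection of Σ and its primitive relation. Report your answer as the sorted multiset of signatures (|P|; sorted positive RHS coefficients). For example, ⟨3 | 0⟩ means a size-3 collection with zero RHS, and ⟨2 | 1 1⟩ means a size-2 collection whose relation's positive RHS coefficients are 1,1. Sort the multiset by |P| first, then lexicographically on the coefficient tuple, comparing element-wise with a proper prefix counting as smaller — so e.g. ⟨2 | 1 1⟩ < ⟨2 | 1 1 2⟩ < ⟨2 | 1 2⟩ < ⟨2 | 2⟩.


Minimal non-faces — 9 found among 8 rays, 15 max cones:

  • {3,7}:  v_{3} + v_{7} = 0 — sig = ⟨2 | 0⟩
  • {4,8}:  v_{4} + v_{8} = v_{6} — sig = ⟨2 | 1⟩
  • {5,8}:  v_{5} + v_{8} = v_{3} — sig = ⟨2 | 1⟩
  • {3,4}:  v_{3} + v_{4} = v_{5} + v_{6} — sig = ⟨2 | 1 1⟩
  • {7,8}:  v_{7} + v_{8} = v_{1} + v_{2} + v_{6} — sig = ⟨2 | 1 1 1⟩
  • {1,2,4}:  v_{1} + v_{2} + v_{4} = v_{7} — sig = ⟨3 | 1⟩
  • {5,6,7}:  v_{5} + v_{6} + v_{7} = v_{4} — sig = ⟨3 | 1⟩
  • {1,2,5,6}:  v_{1} + v_{2} + v_{5} + v_{6} = 0 — sig = ⟨4 | 0⟩
  • {1,2,3,6}:  v_{1} + v_{2} + v_{3} + v_{6} = v_{8} — sig = ⟨4 | 1⟩

Signatures (|P|; sorted positive RHS coefficients), sorted:
{ ⟨2 | 0⟩,  ⟨2 | 1⟩ ×2,  ⟨2 | 1 1⟩,  ⟨2 | 1 1 1⟩,  ⟨3 | 1⟩ ×2,  ⟨4 | 0⟩,  ⟨4 | 1⟩ }


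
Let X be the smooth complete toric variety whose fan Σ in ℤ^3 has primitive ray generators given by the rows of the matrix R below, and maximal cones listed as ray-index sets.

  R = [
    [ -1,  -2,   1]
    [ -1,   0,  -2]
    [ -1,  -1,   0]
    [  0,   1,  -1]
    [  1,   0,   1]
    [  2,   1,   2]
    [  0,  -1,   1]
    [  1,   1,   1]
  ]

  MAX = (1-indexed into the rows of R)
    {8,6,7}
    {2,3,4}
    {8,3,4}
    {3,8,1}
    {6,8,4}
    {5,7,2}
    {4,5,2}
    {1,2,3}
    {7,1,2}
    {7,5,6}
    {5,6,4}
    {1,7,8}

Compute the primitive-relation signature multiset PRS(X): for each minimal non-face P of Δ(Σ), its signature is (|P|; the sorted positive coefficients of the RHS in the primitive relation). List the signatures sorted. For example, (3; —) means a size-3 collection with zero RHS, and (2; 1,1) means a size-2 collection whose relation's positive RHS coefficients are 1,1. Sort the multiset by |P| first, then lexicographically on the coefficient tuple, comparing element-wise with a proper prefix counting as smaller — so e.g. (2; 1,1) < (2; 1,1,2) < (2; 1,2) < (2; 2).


10 minimal non-faces of Δ(Σ) (on 8 rays):

  {4,7}:  v_{4} + v_{7} = 0  →  sig = (2; —)
  {1,4}:  v_{1} + v_{4} = v_{3}  →  sig = (2; 1)
  {2,8}:  v_{2} + v_{8} = v_{4}  →  sig = (2; 1)
  {3,5}:  v_{3} + v_{5} = v_{7}  →  sig = (2; 1)
  {3,7}:  v_{3} + v_{7} = v_{1}  →  sig = (2; 1)
  {5,8}:  v_{5} + v_{8} = v_{6}  →  sig = (2; 1)
  {2,6}:  v_{2} + v_{6} = v_{4} + v_{5}  →  sig = (2; 1,1)
  {3,6}:  v_{3} + v_{6} = v_{7} + v_{8}  →  sig = (2; 1,1)
  {1,6}:  v_{1} + v_{6} = 2·v_{7} + v_{8}  →  sig = (2; 1,2)
  {1,5}:  v_{1} + v_{5} = 2·v_{7}  →  sig = (2; 2)

Sorted signature multiset PRS(X):
{ (2; —),  (2; 1) ×5,  (2; 1,1) ×2,  (2; 1,2),  (2; 2) }


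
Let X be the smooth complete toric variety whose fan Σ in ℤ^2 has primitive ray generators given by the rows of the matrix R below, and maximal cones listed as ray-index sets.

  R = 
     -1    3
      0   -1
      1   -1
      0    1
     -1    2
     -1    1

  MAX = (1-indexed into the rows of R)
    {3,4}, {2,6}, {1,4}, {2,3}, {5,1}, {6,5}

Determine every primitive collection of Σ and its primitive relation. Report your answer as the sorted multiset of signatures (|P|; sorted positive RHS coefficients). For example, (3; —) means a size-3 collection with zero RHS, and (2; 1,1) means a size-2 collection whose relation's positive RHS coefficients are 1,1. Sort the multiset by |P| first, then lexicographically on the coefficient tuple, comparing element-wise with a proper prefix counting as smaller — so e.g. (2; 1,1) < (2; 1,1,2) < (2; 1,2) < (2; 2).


|primitive collections| = 9. Relations:

  P={2,4}:  v_{2} + v_{4} = 0 ; sig = (2; —)
  P={3,6}:  v_{3} + v_{6} = 0 ; sig = (2; —)
  P={1,2}:  v_{1} + v_{2} = v_{5} ; sig = (2; 1)
  P={2,5}:  v_{2} + v_{5} = v_{6} ; sig = (2; 1)
  P={3,5}:  v_{3} + v_{5} = v_{4} ; sig = (2; 1)
  P={4,5}:  v_{4} + v_{5} = v_{1} ; sig = (2; 1)
  P={4,6}:  v_{4} + v_{6} = v_{5} ; sig = (2; 1)
  P={1,3}:  v_{1} + v_{3} = 2·v_{4} ; sig = (2; 2)
  P={1,6}:  v_{1} + v_{6} = 2·v_{5} ; sig = (2; 2)

Sorted signature multiset PRS(X):
    |P|=2: 9 collections, coeffs (), (), (1), (1), (1), (1), (1), (2), (2)


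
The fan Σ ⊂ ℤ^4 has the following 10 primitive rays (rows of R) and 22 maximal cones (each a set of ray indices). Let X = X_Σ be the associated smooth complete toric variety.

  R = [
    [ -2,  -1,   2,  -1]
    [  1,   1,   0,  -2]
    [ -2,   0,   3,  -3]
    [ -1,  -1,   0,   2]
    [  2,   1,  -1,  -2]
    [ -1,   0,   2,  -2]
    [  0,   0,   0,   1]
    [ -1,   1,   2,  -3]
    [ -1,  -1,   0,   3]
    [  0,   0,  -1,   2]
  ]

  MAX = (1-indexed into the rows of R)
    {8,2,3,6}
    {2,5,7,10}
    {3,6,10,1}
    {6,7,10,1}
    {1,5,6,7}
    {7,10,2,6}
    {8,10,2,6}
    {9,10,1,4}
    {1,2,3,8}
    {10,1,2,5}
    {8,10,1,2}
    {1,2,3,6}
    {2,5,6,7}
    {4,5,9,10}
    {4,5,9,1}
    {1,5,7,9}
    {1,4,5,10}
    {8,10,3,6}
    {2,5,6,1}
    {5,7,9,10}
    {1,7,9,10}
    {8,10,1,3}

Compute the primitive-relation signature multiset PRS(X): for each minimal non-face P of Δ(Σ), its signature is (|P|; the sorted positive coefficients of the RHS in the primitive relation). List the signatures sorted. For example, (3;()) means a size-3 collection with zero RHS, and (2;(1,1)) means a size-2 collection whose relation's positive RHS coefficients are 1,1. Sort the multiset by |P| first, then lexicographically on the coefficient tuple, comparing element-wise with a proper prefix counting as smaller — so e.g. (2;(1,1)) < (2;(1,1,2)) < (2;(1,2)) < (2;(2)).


20 collections generate NE(X_Σ); each relation:

  P = {2,4}:  v_{2} + v_{4} = 0  ⟹  sig = (2;())
  P = {2,9}:  v_{2} + v_{9} = v_{7}  ⟹  sig = (2;(1))
  P = {4,7}:  v_{4} + v_{7} = v_{9}  ⟹  sig = (2;(1))
  P = {4,6}:  v_{4} + v_{6} = v_{1} + v_{7}  ⟹  sig = (2;(1,1))
  P = {4,8}:  v_{4} + v_{8} = v_{3} + v_{10}  ⟹  sig = (2;(1,1))
  P = {3,4}:  v_{3} + v_{4} = v_{1} + v_{6} + v_{10}  ⟹  sig = (2;(1,1,1))
  P = {3,9}:  v_{3} + v_{9} = v_{1} + v_{6} + v_{7} + v_{10}  ⟹  sig = (2;(1,1,1,1))
  P = {5,8}:  v_{5} + v_{8} = v_{1} + 3·v_{2} + v_{10}  ⟹  sig = (2;(1,1,3))
  P = {3,5}:  v_{3} + v_{5} = v_{1} + 2·v_{2}  ⟹  sig = (2;(1,2))
  P = {3,7}:  v_{3} + v_{7} = 2·v_{6} + v_{10}  ⟹  sig = (2;(1,2))
  P = {6,9}:  v_{6} + v_{9} = v_{1} + 2·v_{7}  ⟹  sig = (2;(1,2))
  P = {7,8}:  v_{7} + v_{8} = v_{2} + 2·v_{6} + 2·v_{10}  ⟹  sig = (2;(1,2,2))
  P = {8,9}:  v_{8} + v_{9} = 2·v_{6} + 2·v_{10}  ⟹  sig = (2;(2,2))
  P = {1,2,7}:  v_{1} + v_{2} + v_{7} = v_{6}  ⟹  sig = (3;(1))
  P = {2,3,10}:  v_{2} + v_{3} + v_{10} = v_{8}  ⟹  sig = (3;(1))
  P = {5,6,10}:  v_{5} + v_{6} + v_{10} = v_{2}  ⟹  sig = (3;(1))
  P = {1,6,8}:  v_{1} + v_{6} + v_{8} = 2·v_{3}  ⟹  sig = (3;(2))
  P = {1,5,7,10}:  v_{1} + v_{5} + v_{7} + v_{10} = 0  ⟹  sig = (4;())
  P = {1,2,6,10}:  v_{1} + v_{2} + v_{6} + v_{10} = v_{3}  ⟹  sig = (4;(1))
  P = {1,5,9,10}:  v_{1} + v_{5} + v_{9} + v_{10} = v_{4}  ⟹  sig = (4;(1))

so the primitive-relation signature multiset is
    (2;())
    (2;(1))
    (2;(1))
    (2;(1,1))
    (2;(1,1))
    (2;(1,1,1))
    (2;(1,1,1,1))
    (2;(1,1,3))
    (2;(1,2))
    (2;(1,2))
    (2;(1,2))
    (2;(1,2,2))
    (2;(2,2))
    (3;(1))
    (3;(1))
    (3;(1))
    (3;(2))
    (4;())
    (4;(1))
    (4;(1))


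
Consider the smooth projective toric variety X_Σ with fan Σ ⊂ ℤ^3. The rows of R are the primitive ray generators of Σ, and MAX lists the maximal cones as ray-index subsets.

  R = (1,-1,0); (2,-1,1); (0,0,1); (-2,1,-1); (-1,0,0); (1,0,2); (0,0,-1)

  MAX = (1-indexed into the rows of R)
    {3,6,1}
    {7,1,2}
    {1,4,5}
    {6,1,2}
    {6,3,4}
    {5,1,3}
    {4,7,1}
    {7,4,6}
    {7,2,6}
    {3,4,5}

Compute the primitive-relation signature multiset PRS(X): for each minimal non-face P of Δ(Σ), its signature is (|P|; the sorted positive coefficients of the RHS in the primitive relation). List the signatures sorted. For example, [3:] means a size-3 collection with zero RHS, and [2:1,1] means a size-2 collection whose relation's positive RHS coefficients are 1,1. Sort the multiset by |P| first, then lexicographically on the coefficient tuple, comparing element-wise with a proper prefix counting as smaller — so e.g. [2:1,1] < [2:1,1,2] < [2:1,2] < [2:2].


Δ(Σ) — 7 vertices, 9 min non-faces:

  • {2,4}:  v_{2} + v_{4} = 0  ⟹  sig = [2:]
  • {3,7}:  v_{3} + v_{7} = 0  ⟹  sig = [2:]
  • {2,3}:  v_{2} + v_{3} = v_{1} + v_{6}  ⟹  sig = [2:1,1]
  • {2,5}:  v_{2} + v_{5} = v_{1} + v_{3}  ⟹  sig = [2:1,1]
  • {5,7}:  v_{5} + v_{7} = v_{1} + v_{4}  ⟹  sig = [2:1,1]
  • {5,6}:  v_{5} + v_{6} = 2·v_{3}  ⟹  sig = [2:2]
  • {1,3,4}:  v_{1} + v_{3} + v_{4} = v_{5}  ⟹  sig = [3:1]
  • {1,4,6}:  v_{1} + v_{4} + v_{6} = v_{3}  ⟹  sig = [3:1]
  • {1,6,7}:  v_{1} + v_{6} + v_{7} = v_{2}  ⟹  sig = [3:1]

Sorted signature multiset PRS(X):
    |P|=2: 6 collections, coeffs (), (), (1,1), (1,1), (1,1), (2)
    |P|=3: 3 collections, coeffs (1), (1), (1)


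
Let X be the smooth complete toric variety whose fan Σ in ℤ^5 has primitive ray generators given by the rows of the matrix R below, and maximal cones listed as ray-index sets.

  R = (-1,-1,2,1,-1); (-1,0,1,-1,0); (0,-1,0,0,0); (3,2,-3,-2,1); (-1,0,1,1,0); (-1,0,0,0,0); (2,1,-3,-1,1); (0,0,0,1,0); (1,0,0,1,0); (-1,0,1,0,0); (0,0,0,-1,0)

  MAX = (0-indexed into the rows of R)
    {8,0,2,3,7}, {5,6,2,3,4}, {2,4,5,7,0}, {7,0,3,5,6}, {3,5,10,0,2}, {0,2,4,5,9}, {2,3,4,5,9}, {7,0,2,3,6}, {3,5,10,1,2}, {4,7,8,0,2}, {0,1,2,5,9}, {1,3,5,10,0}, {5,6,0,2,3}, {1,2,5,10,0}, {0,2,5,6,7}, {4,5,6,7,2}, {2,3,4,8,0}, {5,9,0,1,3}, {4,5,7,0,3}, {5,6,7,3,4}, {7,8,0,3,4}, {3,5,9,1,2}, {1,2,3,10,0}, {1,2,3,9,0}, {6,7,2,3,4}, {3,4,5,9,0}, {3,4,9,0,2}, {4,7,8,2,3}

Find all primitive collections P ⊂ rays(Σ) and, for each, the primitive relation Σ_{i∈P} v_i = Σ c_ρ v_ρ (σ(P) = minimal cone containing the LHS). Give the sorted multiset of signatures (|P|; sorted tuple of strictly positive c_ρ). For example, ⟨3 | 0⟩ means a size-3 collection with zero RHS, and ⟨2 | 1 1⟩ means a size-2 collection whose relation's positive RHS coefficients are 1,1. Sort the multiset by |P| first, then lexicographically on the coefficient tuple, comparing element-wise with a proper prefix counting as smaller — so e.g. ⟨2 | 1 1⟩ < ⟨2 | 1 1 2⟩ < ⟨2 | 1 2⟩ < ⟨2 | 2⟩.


Δ(Σ) — 11 vertices, 20 min non-faces:

  • {7,10}:  v_{7} + v_{10} = 0  ⇒ sig = ⟨2 | 0⟩
  • {1,7}:  v_{1} + v_{7} = v_{9}  ⇒ sig = ⟨2 | 1⟩
  • {4,10}:  v_{4} + v_{10} = v_{9}  ⇒ sig = ⟨2 | 1⟩
  • {5,8}:  v_{5} + v_{8} = v_{7}  ⇒ sig = ⟨2 | 1⟩
  • {7,9}:  v_{7} + v_{9} = v_{4}  ⇒ sig = ⟨2 | 1⟩
  • {9,10}:  v_{9} + v_{10} = v_{1}  ⇒ sig = ⟨2 | 1⟩
  • {6,10}:  v_{6} + v_{10} = v_{2} + v_{3} + v_{5}  ⇒ sig = ⟨2 | 1 1 1⟩
  • {1,6}:  v_{1} + v_{6} = v_{2} + v_{3} + v_{5} + v_{9}  ⇒ sig = ⟨2 | 1 1 1 1⟩
  • {6,9}:  v_{6} + v_{9} = v_{2} + v_{3} + v_{4} + v_{5}  ⇒ sig = ⟨2 | 1 1 1 1⟩
  • {8,10}:  v_{8} + v_{10} = v_{0} + v_{2} + v_{3} + v_{4}  ⇒ sig = ⟨2 | 1 1 1 1⟩
  • {1,8}:  v_{1} + v_{8} = v_{0} + v_{2} + v_{3} + v_{4} + v_{9}  ⇒ sig = ⟨2 | 1 1 1 1 1⟩
  • {8,9}:  v_{8} + v_{9} = v_{0} + v_{2} + v_{3} + 2·v_{4}  ⇒ sig = ⟨2 | 1 1 1 2⟩
  • {6,8}:  v_{6} + v_{8} = v_{2} + v_{3} + 2·v_{7}  ⇒ sig = ⟨2 | 1 1 2⟩
  • {1,4}:  v_{1} + v_{4} = 2·v_{9}  ⇒ sig = ⟨2 | 2⟩
  • {0,4,6}:  v_{0} + v_{4} + v_{6} = v_{7}  ⇒ sig = ⟨3 | 1⟩
  • {2,3,5,7}:  v_{2} + v_{3} + v_{5} + v_{7} = v_{6}  ⇒ sig = ⟨4 | 1⟩
  • {0,2,3,4,5}:  v_{0} + v_{2} + v_{3} + v_{4} + v_{5} = 0  ⇒ sig = ⟨5 | 0⟩
  • {0,2,3,4,7}:  v_{0} + v_{2} + v_{3} + v_{4} + v_{7} = v_{8}  ⇒ sig = ⟨5 | 1⟩
  • {0,2,3,5,9}:  v_{0} + v_{2} + v_{3} + v_{5} + v_{9} = v_{10}  ⇒ sig = ⟨5 | 1⟩
  • {0,1,2,3,5}:  v_{0} + v_{1} + v_{2} + v_{3} + v_{5} = 2·v_{10}  ⇒ sig = ⟨5 | 2⟩

Signatures (|P|; sorted positive RHS coefficients), sorted:
    |P|=2: 14 collections, coeffs (), (1), (1), (1), (1), (1), (1,1,1), (1,1,1,1), (1,1,1,1), (1,1,1,1), (1,1,1,1,1), (1,1,1,2), (1,1,2), (2)
    |P|=3: 1 collection, coeffs (1)
    |P|=4: 1 collection, coeffs (1)
    |P|=5: 4 collections, coeffs (), (1), (1), (2)


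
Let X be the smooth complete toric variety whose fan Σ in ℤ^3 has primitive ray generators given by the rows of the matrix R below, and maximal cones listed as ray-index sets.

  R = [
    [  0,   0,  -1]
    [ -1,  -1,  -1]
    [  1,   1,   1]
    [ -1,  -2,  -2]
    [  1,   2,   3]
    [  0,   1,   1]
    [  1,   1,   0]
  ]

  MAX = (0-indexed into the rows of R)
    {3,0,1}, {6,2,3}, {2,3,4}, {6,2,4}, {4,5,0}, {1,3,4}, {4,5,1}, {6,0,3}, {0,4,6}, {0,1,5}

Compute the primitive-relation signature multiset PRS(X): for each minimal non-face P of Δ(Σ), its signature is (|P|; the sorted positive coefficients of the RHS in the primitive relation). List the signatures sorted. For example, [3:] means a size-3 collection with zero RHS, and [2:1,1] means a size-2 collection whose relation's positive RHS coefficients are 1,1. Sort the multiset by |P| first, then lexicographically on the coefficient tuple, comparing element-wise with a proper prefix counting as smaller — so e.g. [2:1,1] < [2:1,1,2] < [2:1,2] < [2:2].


The 9 primitive collections of Σ (r=7, n=3):

  • {1,2}:  v_{1} + v_{2} = 0 — sig = [2:]
  • {0,2}:  v_{0} + v_{2} = v_{6} — sig = [2:1]
  • {1,6}:  v_{1} + v_{6} = v_{0} — sig = [2:1]
  • {3,5}:  v_{3} + v_{5} = v_{1} — sig = [2:1]
  • {2,5}:  v_{2} + v_{5} = v_{0} + v_{4} — sig = [2:1,1]
  • {5,6}:  v_{5} + v_{6} = 2·v_{0} + v_{4} — sig = [2:1,2]
  • {0,3,4}:  v_{0} + v_{3} + v_{4} = 0 — sig = [3:]
  • {0,1,4}:  v_{0} + v_{1} + v_{4} = v_{5} — sig = [3:1]
  • {3,4,6}:  v_{3} + v_{4} + v_{6} = v_{2} — sig = [3:1]

so the primitive-relation signature multiset is
{ [2:],  [2:1] ×3,  [2:1,1],  [2:1,2],  [3:],  [3:1] ×2 }


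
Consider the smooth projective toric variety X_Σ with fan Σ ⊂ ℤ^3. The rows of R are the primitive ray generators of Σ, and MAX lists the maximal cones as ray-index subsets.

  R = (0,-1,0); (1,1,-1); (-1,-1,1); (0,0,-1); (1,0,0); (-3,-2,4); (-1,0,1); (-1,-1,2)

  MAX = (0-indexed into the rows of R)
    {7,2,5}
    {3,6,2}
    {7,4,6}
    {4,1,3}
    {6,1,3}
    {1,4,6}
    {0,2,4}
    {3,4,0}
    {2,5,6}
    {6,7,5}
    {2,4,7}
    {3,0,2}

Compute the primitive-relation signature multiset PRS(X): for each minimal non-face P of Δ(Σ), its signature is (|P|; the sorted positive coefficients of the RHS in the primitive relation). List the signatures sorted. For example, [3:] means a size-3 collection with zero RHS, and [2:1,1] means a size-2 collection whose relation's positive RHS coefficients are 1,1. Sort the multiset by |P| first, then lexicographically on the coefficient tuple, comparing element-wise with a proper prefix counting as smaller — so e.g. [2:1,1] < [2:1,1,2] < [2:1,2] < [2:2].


14 minimal non-faces of Δ(Σ) (on 8 rays):

  P = {1,2}:  v_{1} + v_{2} = 0 ; sig = [2:]
  P = {0,6}:  v_{0} + v_{6} = v_{2} ; sig = [2:1]
  P = {3,7}:  v_{3} + v_{7} = v_{2} ; sig = [2:1]
  P = {0,1}:  v_{0} + v_{1} = v_{3} + v_{4} ; sig = [2:1,1]
  P = {1,5}:  v_{1} + v_{5} = v_{6} + v_{7} ; sig = [2:1,1]
  P = {1,7}:  v_{1} + v_{7} = v_{4} + v_{6} ; sig = [2:1,1]
  P = {0,5}:  v_{0} + v_{5} = 2·v_{2} + v_{7} ; sig = [2:1,2]
  P = {0,7}:  v_{0} + v_{7} = 2·v_{2} + v_{4} ; sig = [2:1,2]
  P = {3,5}:  v_{3} + v_{5} = 2·v_{2} + v_{6} ; sig = [2:1,2]
  P = {4,5}:  v_{4} + v_{5} = 2·v_{7} ; sig = [2:2]
  P = {3,4,6}:  v_{3} + v_{4} + v_{6} = 0 ; sig = [3:]
  P = {2,3,4}:  v_{2} + v_{3} + v_{4} = v_{0} ; sig = [3:1]
  P = {2,4,6}:  v_{2} + v_{4} + v_{6} = v_{7} ; sig = [3:1]
  P = {2,6,7}:  v_{2} + v_{6} + v_{7} = v_{5} ; sig = [3:1]

Signatures (|P|; sorted positive RHS coefficients), sorted:
    |P|=2: 10 collections, coeffs (), (1), (1), (1,1), (1,1), (1,1), (1,2), (1,2), (1,2), (2)
    |P|=3: 4 collections, coeffs (), (1), (1), (1)


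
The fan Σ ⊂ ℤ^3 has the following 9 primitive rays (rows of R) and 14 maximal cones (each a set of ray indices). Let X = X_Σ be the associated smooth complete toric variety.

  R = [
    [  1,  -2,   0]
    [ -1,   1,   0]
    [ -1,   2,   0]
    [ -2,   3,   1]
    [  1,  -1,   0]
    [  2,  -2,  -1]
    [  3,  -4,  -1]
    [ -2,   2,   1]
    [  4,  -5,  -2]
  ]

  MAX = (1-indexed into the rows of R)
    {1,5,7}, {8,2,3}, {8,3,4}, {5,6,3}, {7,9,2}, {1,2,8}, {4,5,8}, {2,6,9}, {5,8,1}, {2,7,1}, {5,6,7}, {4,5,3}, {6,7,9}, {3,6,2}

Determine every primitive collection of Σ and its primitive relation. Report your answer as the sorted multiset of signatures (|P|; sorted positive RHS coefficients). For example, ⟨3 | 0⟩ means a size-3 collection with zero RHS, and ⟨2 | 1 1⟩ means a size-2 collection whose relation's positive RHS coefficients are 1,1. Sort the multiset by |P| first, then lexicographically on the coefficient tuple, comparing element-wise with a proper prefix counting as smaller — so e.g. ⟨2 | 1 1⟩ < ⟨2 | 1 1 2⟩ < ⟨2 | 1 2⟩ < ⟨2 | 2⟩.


Primitive collections (17):

  • {1,3}:  v_{1} + v_{3} = 0  ⟹  sig = ⟨2 | 0⟩
  • {2,5}:  v_{2} + v_{5} = 0  ⟹  sig = ⟨2 | 0⟩
  • {6,8}:  v_{6} + v_{8} = 0  ⟹  sig = ⟨2 | 0⟩
  • {1,6}:  v_{1} + v_{6} = v_{7}  ⟹  sig = ⟨2 | 1⟩
  • {3,7}:  v_{3} + v_{7} = v_{6}  ⟹  sig = ⟨2 | 1⟩
  • {4,7}:  v_{4} + v_{7} = v_{5}  ⟹  sig = ⟨2 | 1⟩
  • {4,9}:  v_{4} + v_{9} = v_{6}  ⟹  sig = ⟨2 | 1⟩
  • {7,8}:  v_{7} + v_{8} = v_{1}  ⟹  sig = ⟨2 | 1⟩
  • {1,4}:  v_{1} + v_{4} = v_{5} + v_{8}  ⟹  sig = ⟨2 | 1 1⟩
  • {2,4}:  v_{2} + v_{4} = v_{3} + v_{8}  ⟹  sig = ⟨2 | 1 1⟩
  • {4,6}:  v_{4} + v_{6} = v_{3} + v_{5}  ⟹  sig = ⟨2 | 1 1⟩
  • {5,9}:  v_{5} + v_{9} = v_{6} + v_{7}  ⟹  sig = ⟨2 | 1 1⟩
  • {8,9}:  v_{8} + v_{9} = v_{2} + v_{7}  ⟹  sig = ⟨2 | 1 1⟩
  • {1,9}:  v_{1} + v_{9} = v_{2} + 2·v_{7}  ⟹  sig = ⟨2 | 1 2⟩
  • {3,9}:  v_{3} + v_{9} = v_{2} + 2·v_{6}  ⟹  sig = ⟨2 | 1 2⟩
  • {2,6,7}:  v_{2} + v_{6} + v_{7} = v_{9}  ⟹  sig = ⟨3 | 1⟩
  • {3,5,8}:  v_{3} + v_{5} + v_{8} = v_{4}  ⟹  sig = ⟨3 | 1⟩

Hence PRS(X_Σ) =
[⟨2 | 0⟩, ⟨2 | 0⟩, ⟨2 | 0⟩, ⟨2 | 1⟩, ⟨2 | 1⟩, ⟨2 | 1⟩, ⟨2 | 1⟩, ⟨2 | 1⟩, ⟨2 | 1 1⟩, ⟨2 | 1 1⟩, ⟨2 | 1 1⟩, ⟨2 | 1 1⟩, ⟨2 | 1 1⟩, ⟨2 | 1 2⟩, ⟨2 | 1 2⟩, ⟨3 | 1⟩, ⟨3 | 1⟩]
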